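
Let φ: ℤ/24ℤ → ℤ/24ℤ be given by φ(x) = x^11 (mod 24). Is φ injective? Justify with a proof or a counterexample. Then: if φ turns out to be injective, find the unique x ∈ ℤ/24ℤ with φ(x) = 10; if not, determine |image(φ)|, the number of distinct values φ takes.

φ(0) = 0^11 = 0.
φ(6): Repeated squaring mod 24: 6^1 ≡ 6, 6^2 ≡ 6² = 36 ≡ 12, 6^4 ≡ 12² = 144 ≡ 0, 6^8 ≡ 0² = 0. Since 11 = 8 + 2 + 1, 6^11 ≡ 0·12·6: 0·12 = 0, then 0·6 = 0. So 6^11 ≡ 0 (mod 24).
So φ(0) = φ(6) = 0 while 0 ≠ 6, so φ is not injective.
Since φ is not injective, we determine |image(φ)|. Computing x^11 mod 24 for each x (by repeated squaring, reducing mod 24 at every step), the values φ(0), φ(1), …, φ(23) are: 0, 1, 8, 3, 16, 5, 0, 7, 8, 9, 16, 11, 0, 13, 8, 15, 16, 17, 0, 19, 8, 21, 16, 23.
The distinct values are {0, 1, 3, 5, 7, 8, 9, 11, 13, 15, 16, 17, 19, 21, 23}; there are 15 of them.

15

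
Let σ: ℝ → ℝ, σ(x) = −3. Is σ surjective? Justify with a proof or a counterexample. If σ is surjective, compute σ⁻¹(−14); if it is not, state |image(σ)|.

Recall that surjectivity means every element of the codomain has a preimage under σ.
σ(x) = −3 for all x, so −2 has no preimage and σ is not surjective.
Since σ is not surjective, we state |image(σ)|: the image of σ is {−3}, which has 1 element.

1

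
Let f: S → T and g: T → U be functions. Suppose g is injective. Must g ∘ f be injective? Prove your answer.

not injective

No. Take S = {1, 2}, T = U = {1, 2, 3, 4, 5}, f(1) = f(2) = 1, and g = identity (injective).
Then (g ∘ f)(1) = (g ∘ f)(2) = 1 with 1 ≠ 2, so g ∘ f is not injective.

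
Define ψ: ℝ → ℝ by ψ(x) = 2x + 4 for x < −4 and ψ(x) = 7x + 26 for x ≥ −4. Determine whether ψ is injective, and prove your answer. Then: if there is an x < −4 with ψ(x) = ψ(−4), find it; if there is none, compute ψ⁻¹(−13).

Both pieces are strictly increasing (slopes 2 and 7), so each is injective on its own interval.
The left piece maps (−∞, −4) onto (−∞, −4); the right piece maps [−4, ∞) onto [−2, ∞).
These images are disjoint, so no value is attained by both pieces. Therefore ψ is injective.
Because the two images are disjoint, no x < −4 has ψ(x) = ψ(−4), so we compute ψ⁻¹(−13): −13 lies in (−∞, −4), so solve 2x + 4 = −13: x = (−13 − 4)/2 = −17/2.

-17/2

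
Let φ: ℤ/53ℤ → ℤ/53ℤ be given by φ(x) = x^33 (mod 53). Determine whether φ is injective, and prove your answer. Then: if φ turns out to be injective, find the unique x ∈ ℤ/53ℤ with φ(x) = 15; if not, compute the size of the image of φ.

13

Since 53 is prime, the nonzero elements of ℤ/53ℤ form a cyclic group of order 52.
As gcd(33, 52) = 1, raising to the 33rd power is a bijection on this group: if u^33 ≡ v^33 then (uv^{−1})^33 = 1, and the only element of order dividing gcd(33, 52) = 1 is 1, so u = v.
With φ(0) = 0 this makes φ injective on all of ℤ/53ℤ, hence bijective (finite equal-size domain and codomain). In particular φ is injective.
Since φ is injective, we find the preimage of 15. The inverse of x ↦ x^33 on (ℤ/53ℤ)^× is x ↦ x^41, because 33·41 = 1353 = 26·52 + 1 ≡ 1 (mod 52) and x^{52} = 1 for x ≠ 0 (Fermat). So φ⁻¹(15) = 15^41 mod 53.
Repeated squaring mod 53: 15^1 ≡ 15, 15^2 ≡ 15² = 225 ≡ 13, 15^4 ≡ 13² = 169 ≡ 10, 15^8 ≡ 10² = 100 ≡ 47, 15^16 ≡ 47² = 2209 ≡ 36, 15^32 ≡ 36² = 1296 ≡ 24. Since 41 = 32 + 8 + 1, 15^41 ≡ 24·47·15: 24·47 = 1128 ≡ 15, then 15·15 = 225 ≡ 13. So 15^41 ≡ 13 (mod 53).
Hence φ⁻¹(15) = 13.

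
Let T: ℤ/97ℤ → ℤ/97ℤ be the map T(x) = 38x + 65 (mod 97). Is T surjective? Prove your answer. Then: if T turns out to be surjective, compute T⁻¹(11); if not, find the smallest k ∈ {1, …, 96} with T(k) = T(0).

19

Since gcd(38, 97) = 1, 38 is invertible modulo 97. Euclid's algorithm: 97 = 2·38 + 21, 38 = 1·21 + 17, 21 = 1·17 + 4, 17 = 4·4 + 1; back-substituting gives 1 = 23·38 − 9·97, so 38⁻¹ ≡ 23 (mod 97).
For any y ∈ ℤ/97ℤ, x = 23(y − 65) mod 97 satisfies T(x) = 38·23(y − 65) + 65 ≡ y (since 38·23 ≡ 1 mod 97). So every y has a preimage.
Hence T is surjective.
Since T is surjective, we compute T⁻¹(11): solve 38x + 65 ≡ 11 (mod 97), i.e. 38x ≡ 43 (mod 97).
Multiplying by 38⁻¹ = 23 gives x ≡ 23·43 = 989 = 10·97 + 19 ≡ 19 (mod 97).
Check: T(19) = 38·19 + 65 = 787 = 8·97 + 11 ≡ 11 (mod 97).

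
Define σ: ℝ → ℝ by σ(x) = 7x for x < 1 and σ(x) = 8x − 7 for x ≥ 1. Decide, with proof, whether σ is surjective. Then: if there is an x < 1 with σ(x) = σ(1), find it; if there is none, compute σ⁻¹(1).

1/7

Both pieces are strictly increasing (slopes 7 and 8), so each is injective on its own interval.
The left piece maps (−∞, 1) onto (−∞, 7); the right piece maps [1, ∞) onto [1, ∞).
The union (−∞, 7) ∪ [1, ∞) covers ℝ, so σ is surjective.
For the follow-up: the images overlap, so an x < 1 with σ(x) = σ(1) exists. σ(1) = 1; solving 7x = 1 for x < 1 gives x = (1 − 0)/7 = 1/7.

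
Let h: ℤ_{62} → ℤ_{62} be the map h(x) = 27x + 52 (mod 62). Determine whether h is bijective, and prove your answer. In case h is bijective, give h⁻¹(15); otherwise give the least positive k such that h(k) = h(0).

Suppose h(x_1) = h(x_2) in ℤ_{62}. Then 27x_1 + 52 ≡ 27x_2 + 52 (mod 62), therefore 27(x_1 − x_2) ≡ 0 (mod 62).
Since gcd(27, 62) = 1, 27 is invertible modulo 62, therefore x_1 − x_2 ≡ 0 (mod 62), i.e. x_1 = x_2.
We now compute 27⁻¹ mod 62 explicitly. Euclid's algorithm: 62 = 2·27 + 8, 27 = 3·8 + 3, 8 = 2·3 + 2, 3 = 1·2 + 1; back-substituting gives 1 = 23·27 − 10·62, so 27⁻¹ ≡ 23 (mod 62).
For any y ∈ ℤ_{62}, x = 23(y − 52) mod 62 satisfies h(x) = 27·23(y − 52) + 52 ≡ y (since 27·23 ≡ 1 mod 62). So every y has a preimage.
Thus h is bijective.
Since h is bijective, we compute h⁻¹(15): solve 27x + 52 ≡ 15 (mod 62), i.e. 27x ≡ 25 (mod 62).
Multiplying by 27⁻¹ = 23 gives x ≡ 23·25 = 575 = 9·62 + 17 ≡ 17 (mod 62).
Check: h(17) = 27·17 + 52 = 511 = 8·62 + 15 ≡ 15 (mod 62).

17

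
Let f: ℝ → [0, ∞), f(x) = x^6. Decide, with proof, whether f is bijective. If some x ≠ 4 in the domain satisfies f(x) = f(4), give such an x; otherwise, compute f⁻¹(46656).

f(4) = 4096 = (−4)^6 = f(−4) (since 6 is even), with 4 ≠ −4. So f is not injective, hence not bijective.
For the follow-up, such an x exists: taking x = −4 ∈ ℝ gives f(−4) = 4096 = f(4) with −4 ≠ 4.

-4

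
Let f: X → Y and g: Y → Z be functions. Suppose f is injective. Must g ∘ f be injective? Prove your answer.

not injective

No. Take X = Y = Z = {1, 2}, f = identity (injective), and g(x) = 1 for every x.
Then (g ∘ f)(1) = 1 = (g ∘ f)(2) with 1 ≠ 2, so g ∘ f is not injective.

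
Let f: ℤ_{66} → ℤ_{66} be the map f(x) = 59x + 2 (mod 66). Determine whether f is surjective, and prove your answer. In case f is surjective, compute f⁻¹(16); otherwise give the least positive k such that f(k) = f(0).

Since gcd(59, 66) = 1, 59 is invertible modulo 66. Euclid's algorithm: 66 = 1·59 + 7, 59 = 8·7 + 3, 7 = 2·3 + 1; back-substituting gives 1 = 47·59 − 42·66, so 59⁻¹ ≡ 47 (mod 66).
For any y ∈ ℤ_{66}, x = 47(y − 2) mod 66 satisfies f(x) = 59·47(y − 2) + 2 ≡ y (since 59·47 ≡ 1 mod 66). So every y has a preimage.
Therefore f is surjective.
Since f is surjective, we compute f⁻¹(16): solve 59x + 2 ≡ 16 (mod 66), i.e. 59x ≡ 14 (mod 66).
Multiplying by 59⁻¹ = 47 gives x ≡ 47·14 = 658 = 9·66 + 64 ≡ 64 (mod 66).
Check: f(64) = 59·64 + 2 = 3778 = 57·66 + 16 ≡ 16 (mod 66).

64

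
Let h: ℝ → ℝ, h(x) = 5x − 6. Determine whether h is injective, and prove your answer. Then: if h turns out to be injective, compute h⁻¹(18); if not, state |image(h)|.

Suppose h(a) = h(b). Then 5a − 6 = 5b − 6, thus 5a = 5b, so a = b.
Therefore h is injective.
Since h is injective, we compute h⁻¹(18) = (18 + 6)/5 = 24/5.

24/5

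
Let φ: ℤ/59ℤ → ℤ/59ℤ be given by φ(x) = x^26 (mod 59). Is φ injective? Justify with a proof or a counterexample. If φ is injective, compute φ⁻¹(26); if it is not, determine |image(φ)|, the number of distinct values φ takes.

φ(29): Repeated squaring mod 59: 29^1 ≡ 29, 29^2 ≡ 29² = 841 ≡ 15, 29^4 ≡ 15² = 225 ≡ 48, 29^8 ≡ 48² = 2304 ≡ 3, 29^16 ≡ 3² = 9. Since 26 = 16 + 8 + 2, 29^26 ≡ 9·3·15: 9·3 = 27, then 27·15 = 405 ≡ 51. So 29^26 ≡ 51 (mod 59).
φ(30): Repeated squaring mod 59: 30^1 ≡ 30, 30^2 ≡ 30² = 900 ≡ 15, 30^4 ≡ 15² = 225 ≡ 48, 30^8 ≡ 48² = 2304 ≡ 3, 30^16 ≡ 3² = 9. Since 26 = 16 + 8 + 2, 30^26 ≡ 9·3·15: 9·3 = 27, then 27·15 = 405 ≡ 51. So 30^26 ≡ 51 (mod 59).
So φ(29) = φ(30) = 51 while 29 ≠ 30, thus φ is not injective.
Since φ is not injective, we determine |image(φ)|. Computing x^26 mod 59 for each x (by repeated squaring, reducing mod 59 at every step), the values φ(0), φ(1), …, φ(58) are: 0, 1, 22, 35, 12, 17, 3, 16, 28, 45, 20, 25, 7, 21, 57, 5, 26, 48, 46, 4, 27, 29, 19, 9, 36, 53, 49, 41, 15, 51, 51, 15, 41, 49, 53, 36, 9, 19, 29, 27, 4, 46, 48, 26, 5, 57, 21, 7, 25, 20, 45, 28, 16, 3, 17, 12, 35, 22, 1.
The distinct values are {0, 1, 3, 4, 5, 7, 9, 12, 15, 16, 17, 19, 20, 21, 22, 25, 26, 27, 28, 29, 35, 36, 41, 45, 46, 48, 49, 51, 53, 57}; there are 30 of them.

30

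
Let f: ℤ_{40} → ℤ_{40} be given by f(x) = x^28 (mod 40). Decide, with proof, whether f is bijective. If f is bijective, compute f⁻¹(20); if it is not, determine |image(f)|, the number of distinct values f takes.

f(1) = 1^28 = 1.
f(3): Repeated squaring mod 40: 3^1 ≡ 3, 3^2 ≡ 3² = 9, 3^4 ≡ 9² = 81 ≡ 1, 3^8 ≡ 1² = 1, 3^16 ≡ 1² = 1. Since 28 = 16 + 8 + 4, 3^28 ≡ 1·1·1: 1·1 = 1, then 1·1 = 1. So 3^28 ≡ 1 (mod 40).
So f(1) = f(3) = 1 while 1 ≠ 3, thus f is not injective, hence not bijective.
Since f is not bijective, we determine |image(f)|. Computing x^28 mod 40 for each x (by repeated squaring, reducing mod 40 at every step), the values f(0), f(1), …, f(39) are: 0, 1, 16, 1, 16, 25, 16, 1, 16, 1, 0, 1, 16, 1, 16, 25, 16, 1, 16, 1, 0, 1, 16, 1, 16, 25, 16, 1, 16, 1, 0, 1, 16, 1, 16, 25, 16, 1, 16, 1.
The distinct values are {0, 1, 16, 25}; there are 4 of them.

4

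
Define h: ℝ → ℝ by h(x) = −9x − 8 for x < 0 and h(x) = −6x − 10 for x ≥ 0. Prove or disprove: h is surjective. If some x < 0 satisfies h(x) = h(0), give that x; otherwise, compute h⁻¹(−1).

Both pieces are strictly decreasing (slopes −9 and −6), so each is injective on its own interval.
The left piece maps (−∞, 0) onto (−8, ∞); the right piece maps [0, ∞) onto (−∞, −10].
The union (−8, ∞) ∪ (−∞, −10] omits the interval between −8 and −10; in particular −8 has no preimage. So h is not surjective.
Because the two images are disjoint, no x < 0 has h(x) = h(0), so we compute h⁻¹(−1): −1 lies in (−8, ∞), so solve −9x − 8 = −1: x = (−1 + 8)/(−9) = −7/9.

-7/9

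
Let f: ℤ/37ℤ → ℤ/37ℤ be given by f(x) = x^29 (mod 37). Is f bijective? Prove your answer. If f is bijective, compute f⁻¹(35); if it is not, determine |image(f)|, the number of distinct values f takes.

5

Since 37 is prime, the nonzero elements of ℤ/37ℤ form a cyclic group of order 36.
As gcd(29, 36) = 1, raising to the 29th power is a bijection on this group: if u^29 ≡ v^29 then (uv^{−1})^29 = 1, and the only element of order dividing gcd(29, 36) = 1 is 1, so u = v.
With f(0) = 0 this makes f injective on all of ℤ/37ℤ, hence bijective (finite equal-size domain and codomain). In particular f is bijective.
Since f is bijective, we find the preimage of 35. The inverse of x ↦ x^29 on (ℤ/37ℤ)^× is x ↦ x^5, because 29·5 = 145 = 4·36 + 1 ≡ 1 (mod 36) and x^{36} = 1 for x ≠ 0 (Fermat). So f⁻¹(35) = 35^5 mod 37.
Repeated squaring mod 37: 35^1 ≡ 35, 35^2 ≡ 35² = 1225 ≡ 4, 35^4 ≡ 4² = 16. Since 5 = 4 + 1, 35^5 ≡ 16·35: 16·35 = 560 ≡ 5. So 35^5 ≡ 5 (mod 37).
Hence f⁻¹(35) = 5.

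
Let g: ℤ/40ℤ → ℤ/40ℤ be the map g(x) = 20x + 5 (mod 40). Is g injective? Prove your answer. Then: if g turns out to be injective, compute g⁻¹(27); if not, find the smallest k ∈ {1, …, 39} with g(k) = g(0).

Recall: g is injective if g(u) = g(v) implies u = v.
We have gcd(20, 40) = 20 > 1. Taking u = 0 and v = 2: g(0) = 5 and g(2) = 20·2 + 5 = 45 ≡ 5 (mod 40).
So g(0) = g(2) while 0 ≠ 2, hence g is not injective.
Since g is not injective, we find the least positive k with g(k) = g(0): this means 20k ≡ 0 (mod 40), i.e. 40 ∣ 20k. Since gcd(20, 40) = 20, dividing through by 20 this holds exactly when 2 ∣ k.
The smallest positive such k is 2.

2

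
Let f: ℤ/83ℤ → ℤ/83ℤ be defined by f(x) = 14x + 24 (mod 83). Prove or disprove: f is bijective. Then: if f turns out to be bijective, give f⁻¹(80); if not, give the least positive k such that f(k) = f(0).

Suppose f(s) = f(t) in ℤ/83ℤ. Then 14s + 24 ≡ 14t + 24 (mod 83), therefore 14(s − t) ≡ 0 (mod 83).
Since gcd(14, 83) = 1, 14 is invertible modulo 83, so s − t ≡ 0 (mod 83), i.e. s = t.
We now compute 14⁻¹ mod 83 explicitly. Euclid's algorithm: 83 = 5·14 + 13, 14 = 1·13 + 1; back-substituting gives 1 = 6·14 − 1·83, so 14⁻¹ ≡ 6 (mod 83).
Then y ↦ 6(y − 24) is a two-sided inverse to f, so every y ∈ ℤ/83ℤ has a preimage.
So f is bijective.
Since f is bijective, we find f⁻¹(80): we need 14x ≡ 80 − 24 ≡ 56 (mod 83). Using 14⁻¹ = 6: x ≡ 6·56 = 336 = 4·83 + 4, so x = 4.
Check: f(4) = 14·4 + 24 = 80 ≡ 80 (mod 83).

4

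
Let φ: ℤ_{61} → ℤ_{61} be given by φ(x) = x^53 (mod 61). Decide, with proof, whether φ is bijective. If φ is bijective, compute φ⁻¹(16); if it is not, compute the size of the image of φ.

Since 61 is prime, the nonzero elements of ℤ_{61} form a cyclic group of order 60.
As gcd(53, 60) = 1, raising to the 53rd power is a bijection on this group: if x_1^53 ≡ x_2^53 then (x_1x_2^{−1})^53 = 1, and the only element of order dividing gcd(53, 60) = 1 is 1, so x_1 = x_2.
With φ(0) = 0 this makes φ injective on all of ℤ_{61}, hence bijective (finite equal-size domain and codomain). In particular φ is bijective.
Since φ is bijective, we find the preimage of 16. The inverse of x ↦ x^53 on (ℤ_{61})^× is x ↦ x^17, because 53·17 = 901 = 15·60 + 1 ≡ 1 (mod 60) and x^{60} = 1 for x ≠ 0 (Fermat). So φ⁻¹(16) = 16^17 mod 61.
Repeated squaring mod 61: 16^1 ≡ 16, 16^2 ≡ 16² = 256 ≡ 12, 16^4 ≡ 12² = 144 ≡ 22, 16^8 ≡ 22² = 484 ≡ 57, 16^16 ≡ 57² = 3249 ≡ 16. Since 17 = 16 + 1, 16^17 ≡ 16·16: 16·16 = 256 ≡ 12. So 16^17 ≡ 12 (mod 61).
Hence φ⁻¹(16) = 12.

12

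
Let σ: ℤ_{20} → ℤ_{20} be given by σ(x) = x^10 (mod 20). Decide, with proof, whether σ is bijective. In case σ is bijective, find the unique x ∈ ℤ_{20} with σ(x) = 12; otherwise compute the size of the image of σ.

6

σ(4): Repeated squaring mod 20: 4^1 ≡ 4, 4^2 ≡ 4² = 16, 4^4 ≡ 16² = 256 ≡ 16, 4^8 ≡ 16² = 256 ≡ 16. Since 10 = 8 + 2, 4^10 ≡ 16·16: 16·16 = 256 ≡ 16. So 4^10 ≡ 16 (mod 20).
σ(6): Repeated squaring mod 20: 6^1 ≡ 6, 6^2 ≡ 6² = 36 ≡ 16, 6^4 ≡ 16² = 256 ≡ 16, 6^8 ≡ 16² = 256 ≡ 16. Since 10 = 8 + 2, 6^10 ≡ 16·16: 16·16 = 256 ≡ 16. So 6^10 ≡ 16 (mod 20).
So σ(4) = σ(6) = 16 while 4 ≠ 6, so σ is not injective, hence not bijective.
Since σ is not bijective, we determine |image(σ)|. Computing x^10 mod 20 for each x (by repeated squaring, reducing mod 20 at every step), the values σ(0), σ(1), …, σ(19) are: 0, 1, 4, 9, 16, 5, 16, 9, 4, 1, 0, 1, 4, 9, 16, 5, 16, 9, 4, 1.
The distinct values are {0, 1, 4, 5, 9, 16}; there are 6 of them.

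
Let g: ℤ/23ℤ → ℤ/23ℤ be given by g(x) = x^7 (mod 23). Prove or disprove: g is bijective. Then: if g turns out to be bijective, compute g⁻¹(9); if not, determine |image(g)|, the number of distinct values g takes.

13

Since 23 is prime, the nonzero elements of ℤ/23ℤ form a cyclic group of order 22.
As gcd(7, 22) = 1, raising to the 7th power is a bijection on this group: if s^7 ≡ t^7 then (st^{−1})^7 = 1, and the only element of order dividing gcd(7, 22) = 1 is 1, so s = t.
With g(0) = 0 this makes g injective on all of ℤ/23ℤ, hence bijective (finite equal-size domain and codomain). In particular g is bijective.
Since g is bijective, we find the preimage of 9. The inverse of x ↦ x^7 on (ℤ/23ℤ)^× is x ↦ x^19, because 7·19 = 133 = 6·22 + 1 ≡ 1 (mod 22) and x^{22} = 1 for x ≠ 0 (Fermat). So g⁻¹(9) = 9^19 mod 23.
Repeated squaring mod 23: 9^1 ≡ 9, 9^2 ≡ 9² = 81 ≡ 12, 9^4 ≡ 12² = 144 ≡ 6, 9^8 ≡ 6² = 36 ≡ 13, 9^16 ≡ 13² = 169 ≡ 8. Since 19 = 16 + 2 + 1, 9^19 ≡ 8·12·9: 8·12 = 96 ≡ 4, then 4·9 = 36 ≡ 13. So 9^19 ≡ 13 (mod 23).
Hence g⁻¹(9) = 13.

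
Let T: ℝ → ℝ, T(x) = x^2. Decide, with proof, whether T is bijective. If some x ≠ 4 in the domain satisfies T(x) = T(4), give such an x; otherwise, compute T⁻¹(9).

T(4) = 16 = (−4)^2 = T(−4) (since 2 is even), with 4 ≠ −4. So T is not injective, hence not bijective.
For the follow-up, such an x exists: taking x = −4 ∈ ℝ gives T(−4) = 16 = T(4) with −4 ≠ 4.

-4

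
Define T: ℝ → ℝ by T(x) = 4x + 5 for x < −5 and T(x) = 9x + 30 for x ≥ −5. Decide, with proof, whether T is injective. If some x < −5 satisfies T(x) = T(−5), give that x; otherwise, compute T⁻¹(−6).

Both pieces are strictly increasing (slopes 4 and 9), so each is injective on its own interval.
The left piece maps (−∞, −5) onto (−∞, −15); the right piece maps [−5, ∞) onto [−15, ∞).
These images are disjoint, so no value is attained by both pieces. Therefore T is injective.
Because the two images are disjoint, no x < −5 has T(x) = T(−5), so we compute T⁻¹(−6): −6 lies in [−15, ∞), so solve 9x + 30 = −6: x = (−6 − 30)/9 = −4.

-4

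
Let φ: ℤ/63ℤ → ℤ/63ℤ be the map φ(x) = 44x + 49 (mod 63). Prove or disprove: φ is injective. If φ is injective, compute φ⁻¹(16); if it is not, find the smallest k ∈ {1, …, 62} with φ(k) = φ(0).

Recall that injectivity means: for all s, t in the domain, φ(s) = φ(t) implies s = t.
Suppose φ(s) = φ(t) in ℤ/63ℤ. Then 44s + 49 ≡ 44t + 49 (mod 63), thus 44(s − t) ≡ 0 (mod 63).
Since gcd(44, 63) = 1, 44 is invertible modulo 63, so s − t ≡ 0 (mod 63), i.e. s = t.
So φ is injective.
We now compute 44⁻¹ mod 63 explicitly. Euclid's algorithm: 63 = 1·44 + 19, 44 = 2·19 + 6, 19 = 3·6 + 1; back-substituting gives 1 = 53·44 − 37·63, so 44⁻¹ ≡ 53 (mod 63).
Since φ is injective, we find φ⁻¹(16): we need 44x ≡ 16 − 49 ≡ 30 (mod 63). Using 44⁻¹ = 53: x ≡ 53·30 = 1590 = 25·63 + 15, so x = 15.
Check: φ(15) = 44·15 + 49 = 709 = 11·63 + 16 ≡ 16 (mod 63).

15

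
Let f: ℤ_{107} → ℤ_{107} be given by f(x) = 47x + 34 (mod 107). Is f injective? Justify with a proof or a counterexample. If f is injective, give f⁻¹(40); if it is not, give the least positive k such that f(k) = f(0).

32

Recall that f is injective if f(u) = f(v) implies u = v.
Suppose f(u) = f(v) in ℤ_{107}. Then 47u + 34 ≡ 47v + 34 (mod 107), so 47(u − v) ≡ 0 (mod 107).
Since gcd(47, 107) = 1, 47 is invertible modulo 107, hence u − v ≡ 0 (mod 107), i.e. u = v.
Hence f is injective.
We now compute 47⁻¹ mod 107 explicitly. Euclid's algorithm: 107 = 2·47 + 13, 47 = 3·13 + 8, 13 = 1·8 + 5, 8 = 1·5 + 3, 5 = 1·3 + 2, 3 = 1·2 + 1; back-substituting gives 1 = 41·47 − 18·107, so 47⁻¹ ≡ 41 (mod 107).
Since f is injective, we find f⁻¹(40): we need 47x ≡ 40 − 34 ≡ 6 (mod 107). Using 47⁻¹ = 41: x ≡ 41·6 = 246 = 2·107 + 32, so x = 32.
Check: f(32) = 47·32 + 34 = 1538 = 14·107 + 40 ≡ 40 (mod 107).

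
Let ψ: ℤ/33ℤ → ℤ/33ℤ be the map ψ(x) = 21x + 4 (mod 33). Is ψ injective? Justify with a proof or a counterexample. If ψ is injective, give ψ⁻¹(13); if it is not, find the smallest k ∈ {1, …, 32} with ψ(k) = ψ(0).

11

We have gcd(21, 33) = 3 > 1. Taking x_1 = 0 and x_2 = 11: ψ(0) = 4 and ψ(11) = 21·11 + 4 = 235 ≡ 4 (mod 33).
So ψ(0) = ψ(11) while 0 ≠ 11, so ψ is not injective.
Since ψ is not injective, we find the least positive k with ψ(k) = ψ(0): this means 21k ≡ 0 (mod 33), i.e. 33 ∣ 21k. Since gcd(21, 33) = 3, dividing through by 3 this holds exactly when 11 ∣ 7k, and as gcd(7, 11) = 1, exactly when 11 ∣ k.
The smallest positive such k is 11.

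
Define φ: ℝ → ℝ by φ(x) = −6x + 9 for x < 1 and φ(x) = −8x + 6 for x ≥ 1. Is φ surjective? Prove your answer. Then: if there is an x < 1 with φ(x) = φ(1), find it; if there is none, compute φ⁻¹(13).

-2/3

Both pieces are strictly decreasing (slopes −6 and −8), so each is injective on its own interval.
The left piece maps (−∞, 1) onto (3, ∞); the right piece maps [1, ∞) onto (−∞, −2].
The union (3, ∞) ∪ (−∞, −2] omits the interval between 3 and −2; in particular 3 has no preimage. So φ is not surjective.
Because the two images are disjoint, no x < 1 has φ(x) = φ(1), so we compute φ⁻¹(13): 13 lies in (3, ∞), so solve −6x + 9 = 13: x = (13 − 9)/(−6) = −2/3.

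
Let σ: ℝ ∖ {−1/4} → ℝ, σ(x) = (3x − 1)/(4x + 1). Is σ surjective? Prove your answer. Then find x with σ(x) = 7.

If σ(x) = 3/4, cross-multiplying gives 4(3x − 1) = 3(4x + 1), which simplifies to −4 = 3 — false.  So 3/4 has no preimage and σ is not surjective.
Solving σ(x) = 7: cross-multiplying gives 3x − 1 = 7(4x + 1), which rearranges to −25x = 8, so x = −8/25.

-8/25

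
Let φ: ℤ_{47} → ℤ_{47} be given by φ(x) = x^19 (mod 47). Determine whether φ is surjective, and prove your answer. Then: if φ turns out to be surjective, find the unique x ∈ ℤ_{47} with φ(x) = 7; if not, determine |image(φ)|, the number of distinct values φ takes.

Since 47 is prime, the nonzero elements of ℤ_{47} form a cyclic group of order 46.
As gcd(19, 46) = 1, raising to the 19th power is a bijection on this group: if x_1^19 ≡ x_2^19 then (x_1x_2^{−1})^19 = 1, and the only element of order dividing gcd(19, 46) = 1 is 1, so x_1 = x_2.
With φ(0) = 0 this makes φ injective on all of ℤ_{47}, hence bijective (finite equal-size domain and codomain). In particular φ is surjective.
Since φ is surjective, we find the preimage of 7. The inverse of x ↦ x^19 on (ℤ_{47})^× is x ↦ x^17, because 19·17 = 323 = 7·46 + 1 ≡ 1 (mod 46) and x^{46} = 1 for x ≠ 0 (Fermat). So φ⁻¹(7) = 7^17 mod 47.
Repeated squaring mod 47: 7^1 ≡ 7, 7^2 ≡ 7² = 49 ≡ 2, 7^4 ≡ 2² = 4, 7^8 ≡ 4² = 16, 7^16 ≡ 16² = 256 ≡ 21. Since 17 = 16 + 1, 7^17 ≡ 21·7: 21·7 = 147 ≡ 6. So 7^17 ≡ 6 (mod 47).
Hence φ⁻¹(7) = 6.

6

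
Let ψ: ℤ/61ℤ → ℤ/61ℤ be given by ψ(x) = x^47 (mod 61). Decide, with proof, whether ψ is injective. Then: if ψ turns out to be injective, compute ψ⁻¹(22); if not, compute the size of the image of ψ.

Since 61 is prime, the nonzero elements of ℤ/61ℤ form a cyclic group of order 60.
As gcd(47, 60) = 1, raising to the 47th power is a bijection on this group: if s^47 ≡ t^47 then (st^{−1})^47 = 1, and the only element of order dividing gcd(47, 60) = 1 is 1, so s = t.
With ψ(0) = 0 this makes ψ injective on all of ℤ/61ℤ, hence bijective (finite equal-size domain and codomain). In particular ψ is injective.
Since ψ is injective, we find the preimage of 22. The inverse of x ↦ x^47 on (ℤ/61ℤ)^× is x ↦ x^23, because 47·23 = 1081 = 18·60 + 1 ≡ 1 (mod 60) and x^{60} = 1 for x ≠ 0 (Fermat). So ψ⁻¹(22) = 22^23 mod 61.
Repeated squaring mod 61: 22^1 ≡ 22, 22^2 ≡ 22² = 484 ≡ 57, 22^4 ≡ 57² = 3249 ≡ 16, 22^8 ≡ 16² = 256 ≡ 12, 22^16 ≡ 12² = 144 ≡ 22. Since 23 = 16 + 4 + 2 + 1, 22^23 ≡ 22·16·57·22: 22·16 = 352 ≡ 47, then 47·57 = 2679 ≡ 56, then 56·22 = 1232 ≡ 12. So 22^23 ≡ 12 (mod 61).
Hence ψ⁻¹(22) = 12.

12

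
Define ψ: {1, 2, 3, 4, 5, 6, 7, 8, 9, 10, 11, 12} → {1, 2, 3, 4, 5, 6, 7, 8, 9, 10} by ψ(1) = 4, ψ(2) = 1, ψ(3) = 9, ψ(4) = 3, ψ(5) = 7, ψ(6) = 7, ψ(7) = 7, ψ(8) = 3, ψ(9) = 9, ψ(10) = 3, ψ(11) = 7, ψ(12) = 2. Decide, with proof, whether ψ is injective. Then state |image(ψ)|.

ψ(5) = 7 = ψ(6) with 5 ≠ 6, so ψ is not injective.
The image of ψ is {1, 2, 3, 4, 7, 9}, which has 6 elements.

6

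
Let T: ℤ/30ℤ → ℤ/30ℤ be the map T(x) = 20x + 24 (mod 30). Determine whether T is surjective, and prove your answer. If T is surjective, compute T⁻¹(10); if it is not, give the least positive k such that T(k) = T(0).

Since gcd(20, 30) = 10, we have 20x ≡ 0 (mod 10) for all x, so T(x) ≡ 4 (mod 10).
But 0 ≢ 4 (mod 10), so 0 ∈ ℤ/30ℤ has no preimage. Hence T is not surjective.
Since T is not surjective, we find the least positive k with T(k) = T(0): this means 20k ≡ 0 (mod 30), i.e. 30 ∣ 20k. Since gcd(20, 30) = 10, dividing through by 10 this holds exactly when 3 ∣ 2k, and as gcd(2, 3) = 1, exactly when 3 ∣ k.
The smallest positive such k is 3.

3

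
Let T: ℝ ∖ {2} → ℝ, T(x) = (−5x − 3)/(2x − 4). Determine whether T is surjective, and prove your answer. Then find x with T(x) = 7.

25/19

If T(x) = −5/2, cross-multiplying gives 2(−5x − 3) = −5(2x − 4), which simplifies to −6 = 20 — false.  So −5/2 has no preimage and T is not surjective.
Solving T(x) = 7: cross-multiplying gives −5x − 3 = 7(2x − 4), which rearranges to −19x = −25, so x = 25/19.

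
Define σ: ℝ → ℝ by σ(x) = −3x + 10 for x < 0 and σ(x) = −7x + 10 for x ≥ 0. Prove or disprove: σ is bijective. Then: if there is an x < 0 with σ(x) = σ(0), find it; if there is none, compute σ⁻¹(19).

Both pieces are strictly decreasing (slopes −3 and −7), so each is injective on its own interval.
The left piece maps (−∞, 0) onto (10, ∞); the right piece maps [0, ∞) onto (−∞, 10].
Since 10 = 10, the images partition ℝ: σ is injective and surjective, hence bijective.
Because the two images are disjoint, no x < 0 has σ(x) = σ(0), so we compute σ⁻¹(19): 19 lies in (10, ∞), so solve −3x + 10 = 19: x = (19 − 10)/(−3) = −3.

-3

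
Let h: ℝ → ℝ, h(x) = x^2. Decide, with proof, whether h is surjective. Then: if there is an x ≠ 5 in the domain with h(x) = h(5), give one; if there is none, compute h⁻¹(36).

Since 2 is even, x^2 ≥ 0 for all x ∈ ℝ, so −1 ∈ ℝ has no preimage. So h is not surjective.
For the follow-up, such an x exists: taking x = −5 ∈ ℝ gives h(−5) = 25 = h(5) with −5 ≠ 5.

-5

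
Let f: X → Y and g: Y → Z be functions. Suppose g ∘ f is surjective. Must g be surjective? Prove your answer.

surjective

Let c ∈ Z. Since g ∘ f is surjective, some a ∈ X has g(f(a)) = c. Then b = f(a) ∈ Y satisfies g(b) = c. So g is surjective.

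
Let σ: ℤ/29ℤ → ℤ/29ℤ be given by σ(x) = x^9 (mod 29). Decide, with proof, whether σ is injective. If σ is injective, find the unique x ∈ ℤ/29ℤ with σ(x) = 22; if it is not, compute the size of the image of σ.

6

Since 29 is prime, the nonzero elements of ℤ/29ℤ form a cyclic group of order 28.
As gcd(9, 28) = 1, raising to the 9th power is a bijection on this group: if s^9 ≡ t^9 then (st^{−1})^9 = 1, and the only element of order dividing gcd(9, 28) = 1 is 1, so s = t.
With σ(0) = 0 this makes σ injective on all of ℤ/29ℤ, hence bijective (finite equal-size domain and codomain). In particular σ is injective.
Since σ is injective, we find the preimage of 22. The inverse of x ↦ x^9 on (ℤ/29ℤ)^× is x ↦ x^25, because 9·25 = 225 = 8·28 + 1 ≡ 1 (mod 28) and x^{28} = 1 for x ≠ 0 (Fermat). So σ⁻¹(22) = 22^25 mod 29.
Repeated squaring mod 29: 22^1 ≡ 22, 22^2 ≡ 22² = 484 ≡ 20, 22^4 ≡ 20² = 400 ≡ 23, 22^8 ≡ 23² = 529 ≡ 7, 22^16 ≡ 7² = 49 ≡ 20. Since 25 = 16 + 8 + 1, 22^25 ≡ 20·7·22: 20·7 = 140 ≡ 24, then 24·22 = 528 ≡ 6. So 22^25 ≡ 6 (mod 29).
Hence σ⁻¹(22) = 6.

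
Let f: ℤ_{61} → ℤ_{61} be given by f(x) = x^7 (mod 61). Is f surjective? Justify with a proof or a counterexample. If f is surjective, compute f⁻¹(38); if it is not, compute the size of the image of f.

33

Since 61 is prime, the nonzero elements of ℤ_{61} form a cyclic group of order 60.
As gcd(7, 60) = 1, raising to the 7th power is a bijection on this group: if s^7 ≡ t^7 then (st^{−1})^7 = 1, and the only element of order dividing gcd(7, 60) = 1 is 1, so s = t.
With f(0) = 0 this makes f injective on all of ℤ_{61}, hence bijective (finite equal-size domain and codomain). In particular f is surjective.
Since f is surjective, we find the preimage of 38. The inverse of x ↦ x^7 on (ℤ_{61})^× is x ↦ x^43, because 7·43 = 301 = 5·60 + 1 ≡ 1 (mod 60) and x^{60} = 1 for x ≠ 0 (Fermat). So f⁻¹(38) = 38^43 mod 61.
Repeated squaring mod 61: 38^1 ≡ 38, 38^2 ≡ 38² = 1444 ≡ 41, 38^4 ≡ 41² = 1681 ≡ 34, 38^8 ≡ 34² = 1156 ≡ 58, 38^16 ≡ 58² = 3364 ≡ 9, 38^32 ≡ 9² = 81 ≡ 20. Since 43 = 32 + 8 + 2 + 1, 38^43 ≡ 20·58·41·38: 20·58 = 1160 ≡ 1, then 1·41 = 41, then 41·38 = 1558 ≡ 33. So 38^43 ≡ 33 (mod 61).
Hence f⁻¹(38) = 33.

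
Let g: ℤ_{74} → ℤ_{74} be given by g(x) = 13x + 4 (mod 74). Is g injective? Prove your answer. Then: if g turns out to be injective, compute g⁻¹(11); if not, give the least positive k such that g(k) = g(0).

29

Suppose g(a) = g(b) in ℤ_{74}. Then 13a + 4 ≡ 13b + 4 (mod 74), thus 13(a − b) ≡ 0 (mod 74).
Since gcd(13, 74) = 1, 13 is invertible modulo 74, therefore a − b ≡ 0 (mod 74), i.e. a = b.
So g is injective.
We now compute 13⁻¹ mod 74 explicitly. Euclid's algorithm: 74 = 5·13 + 9, 13 = 1·9 + 4, 9 = 2·4 + 1; back-substituting gives 1 = 57·13 − 10·74, so 13⁻¹ ≡ 57 (mod 74).
Since g is injective, we find g⁻¹(11): we need 13x ≡ 11 − 4 ≡ 7 (mod 74). Using 13⁻¹ = 57: x ≡ 57·7 = 399 = 5·74 + 29, so x = 29.
Check: g(29) = 13·29 + 4 = 381 = 5·74 + 11 ≡ 11 (mod 74).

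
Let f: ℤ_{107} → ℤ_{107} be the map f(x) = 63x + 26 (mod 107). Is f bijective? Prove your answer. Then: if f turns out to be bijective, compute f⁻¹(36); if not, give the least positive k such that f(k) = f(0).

Suppose f(a) = f(b) in ℤ_{107}. Then 63a + 26 ≡ 63b + 26 (mod 107), thus 63(a − b) ≡ 0 (mod 107).
Since gcd(63, 107) = 1, 63 is invertible modulo 107, hence a − b ≡ 0 (mod 107), i.e. a = b.
We now compute 63⁻¹ mod 107 explicitly. Euclid's algorithm: 107 = 1·63 + 44, 63 = 1·44 + 19, 44 = 2·19 + 6, 19 = 3·6 + 1; back-substituting gives 1 = 17·63 − 10·107, so 63⁻¹ ≡ 17 (mod 107).
For any y ∈ ℤ_{107}, x = 17(y − 26) mod 107 satisfies f(x) = 63·17(y − 26) + 26 ≡ y (since 63·17 ≡ 1 mod 107). So every y has a preimage.
Thus f is bijective.
Since f is bijective, we compute f⁻¹(36): solve 63x + 26 ≡ 36 (mod 107), i.e. 63x ≡ 10 (mod 107).
Multiplying by 63⁻¹ = 17 gives x ≡ 17·10 = 170 = 1·107 + 63 ≡ 63 (mod 107).
Check: f(63) = 63·63 + 26 = 3995 = 37·107 + 36 ≡ 36 (mod 107).

63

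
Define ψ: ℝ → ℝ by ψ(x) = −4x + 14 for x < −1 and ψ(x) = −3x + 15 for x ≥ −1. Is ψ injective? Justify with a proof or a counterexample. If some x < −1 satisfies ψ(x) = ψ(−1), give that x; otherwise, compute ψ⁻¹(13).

2/3

Both pieces are strictly decreasing (slopes −4 and −3), so each is injective on its own interval.
The left piece maps (−∞, −1) onto (18, ∞); the right piece maps [−1, ∞) onto (−∞, 18].
These images are disjoint, so no value is attained by both pieces. Hence ψ is injective.
Because the two images are disjoint, no x < −1 has ψ(x) = ψ(−1), so we compute ψ⁻¹(13): 13 lies in (−∞, 18], so solve −3x + 15 = 13: x = (13 − 15)/(−3) = 2/3.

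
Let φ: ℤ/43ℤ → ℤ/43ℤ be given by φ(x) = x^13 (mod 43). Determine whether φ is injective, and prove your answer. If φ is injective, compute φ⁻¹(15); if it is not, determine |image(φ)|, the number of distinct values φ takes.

Since 43 is prime, the nonzero elements of ℤ/43ℤ form a cyclic group of order 42.
As gcd(13, 42) = 1, raising to the 13th power is a bijection on this group: if u^13 ≡ v^13 then (uv^{−1})^13 = 1, and the only element of order dividing gcd(13, 42) = 1 is 1, so u = v.
With φ(0) = 0 this makes φ injective on all of ℤ/43ℤ, hence bijective (finite equal-size domain and codomain). In particular φ is injective.
Since φ is injective, we find the preimage of 15. The inverse of x ↦ x^13 on (ℤ/43ℤ)^× is x ↦ x^13, because 13·13 = 169 = 4·42 + 1 ≡ 1 (mod 42) and x^{42} = 1 for x ≠ 0 (Fermat). So φ⁻¹(15) = 15^13 mod 43.
Repeated squaring mod 43: 15^1 ≡ 15, 15^2 ≡ 15² = 225 ≡ 10, 15^4 ≡ 10² = 100 ≡ 14, 15^8 ≡ 14² = 196 ≡ 24. Since 13 = 8 + 4 + 1, 15^13 ≡ 24·14·15: 24·14 = 336 ≡ 35, then 35·15 = 525 ≡ 9. So 15^13 ≡ 9 (mod 43).
Hence φ⁻¹(15) = 9.

9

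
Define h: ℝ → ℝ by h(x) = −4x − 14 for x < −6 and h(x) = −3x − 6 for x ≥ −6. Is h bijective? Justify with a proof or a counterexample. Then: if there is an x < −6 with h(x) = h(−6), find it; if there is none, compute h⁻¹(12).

Both pieces are strictly decreasing (slopes −4 and −3), so each is injective on its own interval.
The left piece maps (−∞, −6) onto (10, ∞); the right piece maps [−6, ∞) onto (−∞, 12].
These images overlap. In particular h(−6) = 12 (right piece), and solving −4x − 14 = 12 on the left piece gives x = −13/2 < −6.
So h(−13/2) = h(−6) with −13/2 ≠ −6, and h is not injective, hence not bijective. This x = −13/2 is the requested value below −6.

-13/2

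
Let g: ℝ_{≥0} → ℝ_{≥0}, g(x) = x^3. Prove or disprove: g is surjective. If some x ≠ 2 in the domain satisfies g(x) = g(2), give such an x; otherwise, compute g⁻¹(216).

For any y ∈ ℝ_{≥0}, x = y^{1/3} ∈ ℝ_{≥0} gives g(x) = y, so g is surjective.
Since x ↦ x^3 is strictly increasing on ℝ_{≥0}, it is injective there, so no x ≠ 2 in the domain has g(x) = g(2). We therefore compute g⁻¹(216) = 216^{1/3} = 6 (indeed 6^3 = 216).

6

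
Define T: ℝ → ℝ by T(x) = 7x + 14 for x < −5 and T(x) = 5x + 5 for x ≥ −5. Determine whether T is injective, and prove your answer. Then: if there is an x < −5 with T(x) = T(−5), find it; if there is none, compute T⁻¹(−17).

Both pieces are strictly increasing (slopes 7 and 5), so each is injective on its own interval.
The left piece maps (−∞, −5) onto (−∞, −21); the right piece maps [−5, ∞) onto [−20, ∞).
These images are disjoint, so no value is attained by both pieces. Hence T is injective.
Because the two images are disjoint, no x < −5 has T(x) = T(−5), so we compute T⁻¹(−17): −17 lies in [−20, ∞), so solve 5x + 5 = −17: x = (−17 − 5)/5 = −22/5.

-22/5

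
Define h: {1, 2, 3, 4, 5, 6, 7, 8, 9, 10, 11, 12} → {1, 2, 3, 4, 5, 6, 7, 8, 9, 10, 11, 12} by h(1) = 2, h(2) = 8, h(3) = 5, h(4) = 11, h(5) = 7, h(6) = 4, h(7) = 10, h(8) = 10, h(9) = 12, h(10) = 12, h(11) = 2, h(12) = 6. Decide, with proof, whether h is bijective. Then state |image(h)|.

h(7) = 10 = h(8) with 7 ≠ 8, so h is not injective, hence not bijective.
The image of h is {2, 4, 5, 6, 7, 8, 10, 11, 12}, which has 9 elements.

9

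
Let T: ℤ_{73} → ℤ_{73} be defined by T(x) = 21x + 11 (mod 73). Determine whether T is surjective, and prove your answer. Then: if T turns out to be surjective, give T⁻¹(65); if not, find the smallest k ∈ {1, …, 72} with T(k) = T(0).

13

Recall: surjectivity means every element of the codomain has a preimage under T.
Since gcd(21, 73) = 1, 21 is invertible modulo 73. Euclid's algorithm: 73 = 3·21 + 10, 21 = 2·10 + 1; back-substituting gives 1 = 7·21 − 2·73, so 21⁻¹ ≡ 7 (mod 73).
For any y ∈ ℤ_{73}, x = 7(y − 11) mod 73 satisfies T(x) = 21·7(y − 11) + 11 ≡ y (since 21·7 ≡ 1 mod 73). So every y has a preimage.
So T is surjective.
Since T is surjective, we compute T⁻¹(65): solve 21x + 11 ≡ 65 (mod 73), i.e. 21x ≡ 54 (mod 73).
Multiplying by 21⁻¹ = 7 gives x ≡ 7·54 = 378 = 5·73 + 13 ≡ 13 (mod 73).
Check: T(13) = 21·13 + 11 = 284 = 3·73 + 65 ≡ 65 (mod 73).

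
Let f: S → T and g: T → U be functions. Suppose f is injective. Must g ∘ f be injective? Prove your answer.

No. Take S = T = U = {1, 2}, f = identity (injective), and g(x) = 1 for every x.
Then (g ∘ f)(1) = 1 = (g ∘ f)(2) with 1 ≠ 2, so g ∘ f is not injective.

not injective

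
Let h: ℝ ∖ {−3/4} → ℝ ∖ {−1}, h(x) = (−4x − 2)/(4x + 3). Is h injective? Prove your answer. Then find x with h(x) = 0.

Suppose h(s) = h(t). Cross-multiplying: (−4s − 2)(4t + 3) = (−4t − 2)(4s + 3).
Expanding both sides and cancelling the symmetric terms leaves −4·(s − t) = 0. Since −4 ≠ 0, s = t. So h is injective.
Solving h(x) = 0: cross-multiplying gives −4x − 2 = 0(4x + 3), which rearranges to −4x = 2, so x = −1/2.

-1/2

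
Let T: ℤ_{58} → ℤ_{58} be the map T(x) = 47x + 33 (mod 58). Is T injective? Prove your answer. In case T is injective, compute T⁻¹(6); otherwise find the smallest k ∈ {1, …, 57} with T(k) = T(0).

Suppose T(a) = T(b) in ℤ_{58}. Then 47a + 33 ≡ 47b + 33 (mod 58), hence 47(a − b) ≡ 0 (mod 58).
Since gcd(47, 58) = 1, 47 is invertible modulo 58, so a − b ≡ 0 (mod 58), i.e. a = b.
Hence T is injective.
We now compute 47⁻¹ mod 58 explicitly. Euclid's algorithm: 58 = 1·47 + 11, 47 = 4·11 + 3, 11 = 3·3 + 2, 3 = 1·2 + 1; back-substituting gives 1 = 21·47 − 17·58, so 47⁻¹ ≡ 21 (mod 58).
Since T is injective, we compute T⁻¹(6): solve 47x + 33 ≡ 6 (mod 58), i.e. 47x ≡ 31 (mod 58).
Multiplying by 47⁻¹ = 21 gives x ≡ 21·31 = 651 = 11·58 + 13 ≡ 13 (mod 58).
Check: T(13) = 47·13 + 33 = 644 = 11·58 + 6 ≡ 6 (mod 58).

13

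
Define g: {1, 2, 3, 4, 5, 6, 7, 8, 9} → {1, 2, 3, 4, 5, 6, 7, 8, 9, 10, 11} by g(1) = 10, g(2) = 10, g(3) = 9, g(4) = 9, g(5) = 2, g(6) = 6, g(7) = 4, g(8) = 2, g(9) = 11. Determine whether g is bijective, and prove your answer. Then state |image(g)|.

6

g(1) = 10 = g(2) with 1 ≠ 2, so g is not injective, hence not bijective.
The image of g is {2, 4, 6, 9, 10, 11}, which has 6 elements.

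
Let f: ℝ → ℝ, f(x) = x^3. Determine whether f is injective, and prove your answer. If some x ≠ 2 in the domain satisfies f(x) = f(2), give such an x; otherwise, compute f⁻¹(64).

4

On ℝ, x ↦ x^3 is strictly increasing (since 3 is odd), so f(s) = f(t) forces s = t. Thus f is injective.
Since x ↦ x^3 is strictly increasing on ℝ, it is injective there, so no x ≠ 2 in the domain has f(x) = f(2). We therefore compute f⁻¹(64) = 64^{1/3} = 4 (indeed 4^3 = 64).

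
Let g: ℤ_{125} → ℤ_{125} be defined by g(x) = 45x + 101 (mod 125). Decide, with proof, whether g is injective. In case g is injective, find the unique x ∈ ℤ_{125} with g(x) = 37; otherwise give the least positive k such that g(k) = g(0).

We have gcd(45, 125) = 5 > 1. Taking x_1 = 0 and x_2 = 25: g(0) = 101 and g(25) = 45·25 + 101 = 1226 ≡ 101 (mod 125).
So g(0) = g(25) while 0 ≠ 25, thus g is not injective.
Since g is not injective, we find the least positive k with g(k) = g(0): this means 45k ≡ 0 (mod 125), i.e. 125 ∣ 45k. Since gcd(45, 125) = 5, dividing through by 5 this holds exactly when 25 ∣ 9k, and as gcd(9, 25) = 1, exactly when 25 ∣ k.
The smallest positive such k is 25.

25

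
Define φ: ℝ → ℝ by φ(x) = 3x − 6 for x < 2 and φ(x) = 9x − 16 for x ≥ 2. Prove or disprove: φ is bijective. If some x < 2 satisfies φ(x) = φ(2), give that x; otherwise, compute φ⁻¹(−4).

Both pieces are strictly increasing (slopes 3 and 9), so each is injective on its own interval.
The left piece maps (−∞, 2) onto (−∞, 0); the right piece maps [2, ∞) onto [2, ∞).
The images leave a gap (0 has no preimage), so φ is not surjective, hence not bijective.
Because the two images are disjoint, no x < 2 has φ(x) = φ(2), so we compute φ⁻¹(−4): −4 lies in (−∞, 0), so solve 3x − 6 = −4: x = (−4 + 6)/3 = 2/3.

2/3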